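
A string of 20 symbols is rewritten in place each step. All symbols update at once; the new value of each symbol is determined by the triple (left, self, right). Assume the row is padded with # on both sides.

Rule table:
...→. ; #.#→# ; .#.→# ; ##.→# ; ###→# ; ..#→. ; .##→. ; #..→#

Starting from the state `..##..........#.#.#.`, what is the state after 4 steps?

#..##.........######
##..##.........#####
###..##.........####
####..##.........###

####..##.........###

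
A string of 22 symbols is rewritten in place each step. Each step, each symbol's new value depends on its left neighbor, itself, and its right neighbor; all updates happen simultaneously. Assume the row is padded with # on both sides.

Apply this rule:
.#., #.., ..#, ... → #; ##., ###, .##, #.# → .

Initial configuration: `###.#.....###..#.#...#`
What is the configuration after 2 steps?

step 1: ....######...###.####.
step 2: ####......###.........

####......###.........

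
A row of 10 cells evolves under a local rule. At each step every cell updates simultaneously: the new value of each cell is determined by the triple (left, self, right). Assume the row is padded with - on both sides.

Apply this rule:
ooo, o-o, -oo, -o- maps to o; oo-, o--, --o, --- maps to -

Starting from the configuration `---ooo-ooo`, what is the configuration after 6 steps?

---o------

---oo-ooo-
---o-ooo--
---oooo---
---ooo----
---oo-----
---o------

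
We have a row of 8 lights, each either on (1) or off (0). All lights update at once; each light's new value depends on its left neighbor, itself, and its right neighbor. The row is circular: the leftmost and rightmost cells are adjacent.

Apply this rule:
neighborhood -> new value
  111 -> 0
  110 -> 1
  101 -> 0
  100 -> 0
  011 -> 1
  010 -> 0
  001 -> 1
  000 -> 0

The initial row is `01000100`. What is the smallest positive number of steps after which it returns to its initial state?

4

step 1: 10001000
step 2: 00010001
step 3: 00100010
step 4: 01000100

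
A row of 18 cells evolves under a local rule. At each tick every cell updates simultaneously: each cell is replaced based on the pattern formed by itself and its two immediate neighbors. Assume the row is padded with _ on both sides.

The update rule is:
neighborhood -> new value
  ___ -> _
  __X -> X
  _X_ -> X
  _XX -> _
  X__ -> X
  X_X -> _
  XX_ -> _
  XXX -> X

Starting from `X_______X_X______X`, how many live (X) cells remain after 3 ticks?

XX_____XX_XX____XX
__X___X_____X__X__
_XXX_XXX___XXXXXX_
count of X: 12

12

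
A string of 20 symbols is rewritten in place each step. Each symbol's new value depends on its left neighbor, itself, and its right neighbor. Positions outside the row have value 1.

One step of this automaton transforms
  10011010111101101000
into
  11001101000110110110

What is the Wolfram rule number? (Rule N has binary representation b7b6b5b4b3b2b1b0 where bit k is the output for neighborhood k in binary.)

position 9: 111 → 0  (bit 7 = 0)
position 0: 110 → 1  (bit 6 = 1)
position 5: 101 → 1  (bit 5 = 1)
position 1: 100 → 1  (bit 4 = 1)
position 3: 011 → 0  (bit 3 = 0)
position 6: 010 → 0  (bit 2 = 0)
position 2: 001 → 0  (bit 1 = 0)
position 18: 000 → 1  (bit 0 = 1)
bits b7..b0 = 01110001 = 113

113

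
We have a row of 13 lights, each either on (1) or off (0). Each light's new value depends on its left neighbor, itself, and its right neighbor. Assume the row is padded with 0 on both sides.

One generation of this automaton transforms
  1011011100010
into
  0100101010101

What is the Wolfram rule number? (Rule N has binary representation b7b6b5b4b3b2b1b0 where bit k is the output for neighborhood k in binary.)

178

position 6: 111 → 1  (bit 7 = 1)
position 3: 110 → 0  (bit 6 = 0)
position 1: 101 → 1  (bit 5 = 1)
position 8: 100 → 1  (bit 4 = 1)
position 2: 011 → 0  (bit 3 = 0)
position 0: 010 → 0  (bit 2 = 0)
position 10: 001 → 1  (bit 1 = 1)
position 9: 000 → 0  (bit 0 = 0)
bits b7..b0 = 10110010 = 178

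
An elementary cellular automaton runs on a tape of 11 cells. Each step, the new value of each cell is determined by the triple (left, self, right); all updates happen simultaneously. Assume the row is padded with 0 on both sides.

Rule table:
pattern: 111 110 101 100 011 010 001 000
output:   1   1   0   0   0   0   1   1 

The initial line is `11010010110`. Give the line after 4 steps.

11000000000

step 1: 01000100010
step 2: 10011001100
step 3: 00101010101
step 4: 11000000000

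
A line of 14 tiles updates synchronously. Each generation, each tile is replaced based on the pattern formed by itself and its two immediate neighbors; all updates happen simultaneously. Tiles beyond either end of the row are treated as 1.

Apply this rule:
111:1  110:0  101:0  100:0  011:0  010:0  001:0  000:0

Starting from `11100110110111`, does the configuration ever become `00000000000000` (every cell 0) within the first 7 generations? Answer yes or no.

yes

generation 1: 11000000000011
generation 2: 10000000000001
generation 3: 00000000000000
all cells are 0 at generation 3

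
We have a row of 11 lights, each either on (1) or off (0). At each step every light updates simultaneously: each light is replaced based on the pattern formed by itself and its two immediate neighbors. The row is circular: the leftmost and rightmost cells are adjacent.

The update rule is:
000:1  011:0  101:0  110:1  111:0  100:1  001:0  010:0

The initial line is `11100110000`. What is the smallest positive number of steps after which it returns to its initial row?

22

00110011110
10011000011
11001111000
01100001110
00111100011
10000111001
11110001100
00011100110
11000110011
01110011000
00011001111
11001100001
01100111100
00110000111
10011110001
11000011100
01111000110
00001110011
11100011001
00111001100
10001100111
11100110000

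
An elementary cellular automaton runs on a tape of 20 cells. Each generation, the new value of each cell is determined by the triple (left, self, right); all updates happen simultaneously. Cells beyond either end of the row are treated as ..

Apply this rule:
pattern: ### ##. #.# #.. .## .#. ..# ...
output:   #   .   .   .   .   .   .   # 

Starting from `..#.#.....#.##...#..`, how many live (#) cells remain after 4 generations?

#.....###......#...#
..###..#..####...#..
#..#.......##..#...#
.....#####.......#..
count of #: 6

6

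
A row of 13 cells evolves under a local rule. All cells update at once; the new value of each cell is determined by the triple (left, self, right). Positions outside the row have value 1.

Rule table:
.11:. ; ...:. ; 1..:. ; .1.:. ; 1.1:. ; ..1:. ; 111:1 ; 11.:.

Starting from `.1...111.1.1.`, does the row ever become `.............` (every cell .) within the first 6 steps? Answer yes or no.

yes

......1......
.............
all cells are . at step 2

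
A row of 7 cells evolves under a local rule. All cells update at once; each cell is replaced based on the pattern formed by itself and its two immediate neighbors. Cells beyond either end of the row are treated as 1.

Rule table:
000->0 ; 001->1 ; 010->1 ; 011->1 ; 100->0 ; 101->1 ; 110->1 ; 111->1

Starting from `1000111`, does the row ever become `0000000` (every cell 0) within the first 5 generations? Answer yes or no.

no

generation 1: 1001111
generation 2: 1011111
generation 3: 1111111
generation 4: 1111111  (fixed point — unchanged through generation 5)
generation 5 is 1111111, still not uniform 0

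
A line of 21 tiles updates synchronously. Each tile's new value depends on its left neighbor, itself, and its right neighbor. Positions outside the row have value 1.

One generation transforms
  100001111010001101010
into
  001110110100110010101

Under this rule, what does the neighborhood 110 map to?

At position 0 the neighborhood is 110; the next row has 0 there.

0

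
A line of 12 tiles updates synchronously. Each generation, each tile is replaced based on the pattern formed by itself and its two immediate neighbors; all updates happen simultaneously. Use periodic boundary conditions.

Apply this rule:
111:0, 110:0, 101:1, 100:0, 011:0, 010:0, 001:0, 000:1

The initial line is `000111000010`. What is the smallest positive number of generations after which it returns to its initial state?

110000011000
000111000010

2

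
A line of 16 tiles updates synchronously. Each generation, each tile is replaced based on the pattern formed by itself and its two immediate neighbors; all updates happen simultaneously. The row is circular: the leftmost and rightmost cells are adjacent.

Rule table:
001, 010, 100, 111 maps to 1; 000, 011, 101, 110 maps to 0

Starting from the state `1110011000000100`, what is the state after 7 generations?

0100001011011000

generation 1: 0101100100001111
generation 2: 0100011110010110
generation 3: 1110101101110001
generation 4: 1100100000101010
generation 5: 0011110001101010
generation 6: 0101101010001011
generation 7: 0100001011011000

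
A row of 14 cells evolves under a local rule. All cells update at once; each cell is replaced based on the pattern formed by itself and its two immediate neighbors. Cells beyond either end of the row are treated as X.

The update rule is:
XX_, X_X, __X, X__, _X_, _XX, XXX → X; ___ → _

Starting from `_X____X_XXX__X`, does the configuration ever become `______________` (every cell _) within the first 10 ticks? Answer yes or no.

XXX__XXXXXXXXX
XXXXXXXXXXXXXX
XXXXXXXXXXXXXX  (fixed point — unchanged through tick 10)
tick 10 is XXXXXXXXXXXXXX, still not uniform _

no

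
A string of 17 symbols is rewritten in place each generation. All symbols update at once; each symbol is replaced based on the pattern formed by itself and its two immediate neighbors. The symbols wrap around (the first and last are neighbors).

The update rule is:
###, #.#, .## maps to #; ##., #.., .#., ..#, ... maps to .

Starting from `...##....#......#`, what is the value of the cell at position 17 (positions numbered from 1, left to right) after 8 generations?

generation 1: ...#.............
generation 2: .................
generation 3: .................  (fixed point — unchanged through generation 8)
position 17 holds .

.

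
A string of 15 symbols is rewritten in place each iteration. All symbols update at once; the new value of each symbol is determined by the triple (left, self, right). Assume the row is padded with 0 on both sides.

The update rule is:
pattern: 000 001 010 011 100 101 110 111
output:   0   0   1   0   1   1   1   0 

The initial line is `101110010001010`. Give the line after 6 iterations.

000001100110111

iteration 1: 110011011001111
iteration 2: 011001101100001
iteration 3: 001100110110001
iteration 4: 000110011011001
iteration 5: 000011001101101
iteration 6: 000001100110111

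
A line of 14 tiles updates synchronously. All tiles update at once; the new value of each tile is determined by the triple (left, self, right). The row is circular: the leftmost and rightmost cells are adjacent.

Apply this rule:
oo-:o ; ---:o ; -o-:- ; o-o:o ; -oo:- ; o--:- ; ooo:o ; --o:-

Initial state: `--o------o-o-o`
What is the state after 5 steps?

---o----o---oo

----oooo--o-o-
ooo--ooo---o--
-oo---oo-o----
--o-o--oo--ooo
---o----o---oo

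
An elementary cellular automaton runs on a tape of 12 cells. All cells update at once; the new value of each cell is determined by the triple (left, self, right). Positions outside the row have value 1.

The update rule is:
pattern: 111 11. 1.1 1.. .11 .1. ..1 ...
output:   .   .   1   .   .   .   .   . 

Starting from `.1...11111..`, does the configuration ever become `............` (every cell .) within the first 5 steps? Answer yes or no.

yes

1...........
............
all cells are . at step 2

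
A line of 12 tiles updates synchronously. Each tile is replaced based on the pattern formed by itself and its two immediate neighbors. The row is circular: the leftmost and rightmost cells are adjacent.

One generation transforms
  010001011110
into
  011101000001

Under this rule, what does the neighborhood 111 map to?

0

At position 8 the neighborhood is 111; the next row has 0 there.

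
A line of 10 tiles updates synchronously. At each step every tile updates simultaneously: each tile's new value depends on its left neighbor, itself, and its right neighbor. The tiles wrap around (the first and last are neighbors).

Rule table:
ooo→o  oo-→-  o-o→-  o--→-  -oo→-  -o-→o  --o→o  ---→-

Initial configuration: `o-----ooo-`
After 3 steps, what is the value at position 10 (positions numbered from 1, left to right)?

step 1: o----o-o--
step 2: o---oo-o-o
step 3: ---o---o--
position 10 holds -

-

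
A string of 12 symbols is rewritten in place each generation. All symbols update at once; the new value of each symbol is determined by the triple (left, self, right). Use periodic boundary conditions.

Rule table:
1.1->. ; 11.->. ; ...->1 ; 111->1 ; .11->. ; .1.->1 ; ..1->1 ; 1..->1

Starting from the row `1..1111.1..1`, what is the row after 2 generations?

1.....11.1.1

generation 1: .11.11..111.
generation 2: 1.....11.1.1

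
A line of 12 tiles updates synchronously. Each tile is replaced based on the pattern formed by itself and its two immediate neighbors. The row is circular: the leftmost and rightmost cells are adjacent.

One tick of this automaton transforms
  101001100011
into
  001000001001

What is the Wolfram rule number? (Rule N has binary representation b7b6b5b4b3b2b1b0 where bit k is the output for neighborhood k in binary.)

position 11: 111 → 1  (bit 7 = 1)
position 0: 110 → 0  (bit 6 = 0)
position 1: 101 → 0  (bit 5 = 0)
position 3: 100 → 0  (bit 4 = 0)
position 5: 011 → 0  (bit 3 = 0)
position 2: 010 → 1  (bit 2 = 1)
position 4: 001 → 0  (bit 1 = 0)
position 8: 000 → 1  (bit 0 = 1)
bits b7..b0 = 10000101 = 133

133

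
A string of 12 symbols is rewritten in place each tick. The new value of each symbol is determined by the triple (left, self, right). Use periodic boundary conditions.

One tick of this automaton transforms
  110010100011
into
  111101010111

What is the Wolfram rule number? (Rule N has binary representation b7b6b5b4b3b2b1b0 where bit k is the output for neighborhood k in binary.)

position 0: 111 → 1  (bit 7 = 1)
position 1: 110 → 1  (bit 6 = 1)
position 5: 101 → 1  (bit 5 = 1)
position 2: 100 → 1  (bit 4 = 1)
position 10: 011 → 1  (bit 3 = 1)
position 4: 010 → 0  (bit 2 = 0)
position 3: 001 → 1  (bit 1 = 1)
position 8: 000 → 0  (bit 0 = 0)
bits b7..b0 = 11111010 = 250

250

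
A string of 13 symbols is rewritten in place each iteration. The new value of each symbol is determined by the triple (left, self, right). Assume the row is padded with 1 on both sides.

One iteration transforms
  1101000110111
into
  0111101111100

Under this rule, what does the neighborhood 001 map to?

At position 6 the neighborhood is 001; the next row has 1 there.

1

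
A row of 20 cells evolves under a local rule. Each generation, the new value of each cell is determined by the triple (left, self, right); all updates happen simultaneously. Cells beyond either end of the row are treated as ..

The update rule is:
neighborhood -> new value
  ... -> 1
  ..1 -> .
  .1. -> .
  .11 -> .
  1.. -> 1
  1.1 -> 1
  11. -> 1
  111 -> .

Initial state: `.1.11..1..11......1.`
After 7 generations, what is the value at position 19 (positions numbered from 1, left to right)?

.

..1.11..1..111111..1
1..1.11..1......11..
.1..1.11..11111..111
..1..1.11.....11...1
1..1..1.11111..111..
.1..1..1....11...111
..1..1..111..111...1
position 19 holds .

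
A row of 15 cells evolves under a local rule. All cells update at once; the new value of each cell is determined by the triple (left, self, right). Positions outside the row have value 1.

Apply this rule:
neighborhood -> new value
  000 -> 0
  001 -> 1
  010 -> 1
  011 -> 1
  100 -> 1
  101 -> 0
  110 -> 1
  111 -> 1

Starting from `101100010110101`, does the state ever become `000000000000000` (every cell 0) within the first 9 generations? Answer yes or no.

no

generation 1: 101110110110101
generation 2: 101110110110101  (fixed point — unchanged through generation 9)
generation 9 is 101110110110101, still not uniform 0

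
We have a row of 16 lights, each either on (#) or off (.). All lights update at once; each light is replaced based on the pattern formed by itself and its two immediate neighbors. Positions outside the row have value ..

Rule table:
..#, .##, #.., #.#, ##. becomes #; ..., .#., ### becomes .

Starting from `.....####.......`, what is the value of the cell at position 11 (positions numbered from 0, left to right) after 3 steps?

....##..##......
...########.....
..##......##....
position 11 holds #

#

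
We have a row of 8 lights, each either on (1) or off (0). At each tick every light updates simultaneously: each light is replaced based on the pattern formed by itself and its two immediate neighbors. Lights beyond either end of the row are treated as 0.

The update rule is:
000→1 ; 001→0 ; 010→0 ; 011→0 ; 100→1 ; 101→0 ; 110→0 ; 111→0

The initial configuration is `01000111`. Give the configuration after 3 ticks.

01100000

00110000
10001111
01100000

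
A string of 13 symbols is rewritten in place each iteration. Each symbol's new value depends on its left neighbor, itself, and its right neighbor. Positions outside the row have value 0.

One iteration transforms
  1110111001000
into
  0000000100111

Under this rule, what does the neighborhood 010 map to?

At position 9 the neighborhood is 010; the next row has 0 there.

0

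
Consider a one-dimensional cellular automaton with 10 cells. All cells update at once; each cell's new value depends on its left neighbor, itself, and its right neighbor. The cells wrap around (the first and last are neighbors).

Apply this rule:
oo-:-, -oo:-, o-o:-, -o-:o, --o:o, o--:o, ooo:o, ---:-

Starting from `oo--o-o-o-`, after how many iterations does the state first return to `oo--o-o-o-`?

6

--ooo-o-o-
-o-o--o-oo
-o-oooo---
oo--oo-o--
--oo---ooo
oo--o-o-o-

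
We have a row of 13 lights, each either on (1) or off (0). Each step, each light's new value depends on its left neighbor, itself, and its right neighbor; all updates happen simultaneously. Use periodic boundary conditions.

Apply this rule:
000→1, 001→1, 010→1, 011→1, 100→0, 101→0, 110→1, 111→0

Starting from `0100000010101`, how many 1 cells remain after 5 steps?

0101111110101
0101000010101
0101011110101
0101010010101
0101010110101
count of 1: 7

7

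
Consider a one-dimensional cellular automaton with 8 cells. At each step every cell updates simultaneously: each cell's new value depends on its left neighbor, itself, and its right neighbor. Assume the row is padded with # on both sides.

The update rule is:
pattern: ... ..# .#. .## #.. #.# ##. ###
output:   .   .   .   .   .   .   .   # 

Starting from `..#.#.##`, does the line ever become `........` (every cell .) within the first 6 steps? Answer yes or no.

.......#
........
all cells are . at step 2

yes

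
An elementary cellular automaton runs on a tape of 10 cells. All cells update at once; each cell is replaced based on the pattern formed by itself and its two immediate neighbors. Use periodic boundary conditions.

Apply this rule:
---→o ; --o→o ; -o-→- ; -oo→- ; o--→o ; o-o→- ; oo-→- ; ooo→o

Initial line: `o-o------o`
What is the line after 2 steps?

---oooooo-
ooo-oooo-o

ooo-oooo-o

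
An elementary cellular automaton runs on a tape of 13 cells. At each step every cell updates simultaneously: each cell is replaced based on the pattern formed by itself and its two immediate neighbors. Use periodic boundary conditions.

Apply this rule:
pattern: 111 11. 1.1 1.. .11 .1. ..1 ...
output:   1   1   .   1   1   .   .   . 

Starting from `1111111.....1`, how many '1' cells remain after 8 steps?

step 1: 11111111....1
step 2: 111111111...1
step 3: 1111111111..1
step 4: 11111111111.1
step 5: 11111111111.1  (fixed point — unchanged through step 8)
count of 1: 12

12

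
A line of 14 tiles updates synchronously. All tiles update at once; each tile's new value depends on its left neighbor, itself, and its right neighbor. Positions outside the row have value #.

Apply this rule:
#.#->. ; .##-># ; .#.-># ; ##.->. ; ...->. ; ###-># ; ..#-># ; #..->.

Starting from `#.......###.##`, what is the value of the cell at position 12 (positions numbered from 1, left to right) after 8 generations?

.......###..##
......###..###
.....###..####
....###..#####
...###..######
..###..#######
.###..########
.##..#########
position 12 holds #

#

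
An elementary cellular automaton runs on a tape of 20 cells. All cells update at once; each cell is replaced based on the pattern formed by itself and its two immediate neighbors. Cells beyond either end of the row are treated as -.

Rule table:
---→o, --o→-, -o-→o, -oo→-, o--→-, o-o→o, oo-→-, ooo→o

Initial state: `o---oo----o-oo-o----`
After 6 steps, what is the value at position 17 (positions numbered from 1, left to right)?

o-o----oo-oo--oo-ooo
ooo-oo---o------o-o-
-o-o---o-o-oooo-ooo-
-ooo-o-oooo-oo-o-o--
--o-ooo-oo-o--oooo-o
o-oo-o-o--oo---oo-oo
position 17 holds o

o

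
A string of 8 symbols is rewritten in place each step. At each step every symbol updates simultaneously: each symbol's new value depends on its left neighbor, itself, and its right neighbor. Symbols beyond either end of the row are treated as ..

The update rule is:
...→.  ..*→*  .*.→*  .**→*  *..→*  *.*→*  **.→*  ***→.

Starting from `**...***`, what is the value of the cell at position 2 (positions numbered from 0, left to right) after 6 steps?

.

***.**.*
*.******
***....*
*.**..**
********
*......*
position 2 holds .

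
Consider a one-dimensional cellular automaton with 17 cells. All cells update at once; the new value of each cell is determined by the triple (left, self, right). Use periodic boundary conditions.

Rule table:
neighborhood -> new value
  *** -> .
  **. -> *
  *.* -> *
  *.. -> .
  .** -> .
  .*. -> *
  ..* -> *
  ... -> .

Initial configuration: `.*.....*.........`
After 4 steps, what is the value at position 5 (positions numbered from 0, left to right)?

step 1: **....**.........
step 2: .*...*.*........*
step 3: **..****.......**
step 4: .*.*...*......*..
position 5 holds .

.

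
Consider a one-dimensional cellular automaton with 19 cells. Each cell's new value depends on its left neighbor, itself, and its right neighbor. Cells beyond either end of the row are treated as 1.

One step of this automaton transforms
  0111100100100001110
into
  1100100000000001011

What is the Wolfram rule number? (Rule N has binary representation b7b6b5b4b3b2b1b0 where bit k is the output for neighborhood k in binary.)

104

position 2: 111 → 0  (bit 7 = 0)
position 4: 110 → 1  (bit 6 = 1)
position 0: 101 → 1  (bit 5 = 1)
position 5: 100 → 0  (bit 4 = 0)
position 1: 011 → 1  (bit 3 = 1)
position 7: 010 → 0  (bit 2 = 0)
position 6: 001 → 0  (bit 1 = 0)
position 12: 000 → 0  (bit 0 = 0)
bits b7..b0 = 01101000 = 104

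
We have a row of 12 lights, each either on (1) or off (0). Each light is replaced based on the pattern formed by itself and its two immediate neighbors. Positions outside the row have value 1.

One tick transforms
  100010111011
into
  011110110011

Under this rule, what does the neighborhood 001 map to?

At position 3 the neighborhood is 001; the next row has 1 there.

1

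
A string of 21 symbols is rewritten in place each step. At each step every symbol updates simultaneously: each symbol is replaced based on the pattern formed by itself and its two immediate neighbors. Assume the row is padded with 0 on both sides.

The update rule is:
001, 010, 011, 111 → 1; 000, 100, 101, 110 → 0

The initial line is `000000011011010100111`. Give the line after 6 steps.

000000110010010101110
000001100110110101100
000011001100100101000
000110011001101101000
001100110011001001000
011001100110011011000

011001100110011011000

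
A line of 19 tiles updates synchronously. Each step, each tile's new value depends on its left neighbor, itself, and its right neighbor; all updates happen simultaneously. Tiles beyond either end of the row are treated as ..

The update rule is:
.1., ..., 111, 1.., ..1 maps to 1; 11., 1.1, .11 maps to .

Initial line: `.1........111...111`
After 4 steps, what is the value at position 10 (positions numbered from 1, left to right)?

.

1111111111.1.111.1.
.11111111..1..1..11
1.111111.11111111..
1..1111...111111.11
position 10 holds .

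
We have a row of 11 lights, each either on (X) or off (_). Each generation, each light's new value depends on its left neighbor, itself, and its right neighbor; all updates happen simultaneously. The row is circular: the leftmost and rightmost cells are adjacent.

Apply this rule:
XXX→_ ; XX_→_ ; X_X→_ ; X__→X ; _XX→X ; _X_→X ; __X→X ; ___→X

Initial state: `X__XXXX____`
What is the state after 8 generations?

_______XXXX

generation 1: XXXX___XXXX
generation 2: ____XXXX___
generation 3: XXXXX___XXX
generation 4: _____XXXX__
generation 5: XXXXXX___XX
generation 6: ______XXXX_
generation 7: XXXXXXX___X
generation 8: _______XXXX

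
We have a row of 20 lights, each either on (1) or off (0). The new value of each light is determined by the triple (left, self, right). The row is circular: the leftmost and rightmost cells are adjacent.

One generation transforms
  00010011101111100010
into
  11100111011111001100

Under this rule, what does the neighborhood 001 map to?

1

At position 2 the neighborhood is 001; the next row has 1 there.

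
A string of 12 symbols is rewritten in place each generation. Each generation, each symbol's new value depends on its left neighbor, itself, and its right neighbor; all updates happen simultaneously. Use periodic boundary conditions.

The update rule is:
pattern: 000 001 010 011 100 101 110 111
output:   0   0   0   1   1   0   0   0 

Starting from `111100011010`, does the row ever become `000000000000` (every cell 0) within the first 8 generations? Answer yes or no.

no

generation 1: 100010010000
generation 2: 010001001000
generation 3: 001000100100
generation 4: 000100010010
generation 5: 000010001001
generation 6: 100001000100
generation 7: 010000100010
generation 8: 001000010001
generation 8 is 001000010001, still not uniform 0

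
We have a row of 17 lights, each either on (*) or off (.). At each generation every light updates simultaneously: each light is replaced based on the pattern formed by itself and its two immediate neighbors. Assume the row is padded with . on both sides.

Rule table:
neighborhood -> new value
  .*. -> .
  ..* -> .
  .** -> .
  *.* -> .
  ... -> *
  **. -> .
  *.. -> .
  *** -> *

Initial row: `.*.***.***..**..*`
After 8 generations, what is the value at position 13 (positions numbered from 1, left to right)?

*

generation 1: ....*...*........
generation 2: ***...*...*******
generation 3: .*..*...*..*****.
generation 4: ......*.....***..
generation 5: *****...***..*..*
generation 6: .***..*..*.......
generation 7: ..*........******
generation 8: *...******..****.
position 13 holds *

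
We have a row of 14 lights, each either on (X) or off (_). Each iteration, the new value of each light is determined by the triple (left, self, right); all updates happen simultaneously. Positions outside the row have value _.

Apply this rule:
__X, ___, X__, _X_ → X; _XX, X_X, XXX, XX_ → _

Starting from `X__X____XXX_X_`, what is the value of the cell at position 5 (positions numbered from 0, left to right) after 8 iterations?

_

iteration 1: XXXXXXXX____XX
iteration 2: ________XXXX__
iteration 3: XXXXXXXX____XX  (repeats iteration 1; period 2)
iteration 8: ________XXXX__
position 5 holds _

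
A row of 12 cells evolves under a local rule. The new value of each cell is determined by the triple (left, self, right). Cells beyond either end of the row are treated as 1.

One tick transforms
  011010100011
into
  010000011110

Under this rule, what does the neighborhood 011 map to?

At position 1 the neighborhood is 011; the next row has 1 there.

1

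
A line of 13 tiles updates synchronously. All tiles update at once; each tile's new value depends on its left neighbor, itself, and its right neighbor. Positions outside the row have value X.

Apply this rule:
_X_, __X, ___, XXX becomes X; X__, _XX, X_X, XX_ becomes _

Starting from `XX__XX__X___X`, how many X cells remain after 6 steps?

X__X___XX_XX_
__XX_XX______
_X______XXXXX
_X_XXXXX_XXXX
_X__XXX___XXX
_X_X_X__XX_XX
count of X: 7

7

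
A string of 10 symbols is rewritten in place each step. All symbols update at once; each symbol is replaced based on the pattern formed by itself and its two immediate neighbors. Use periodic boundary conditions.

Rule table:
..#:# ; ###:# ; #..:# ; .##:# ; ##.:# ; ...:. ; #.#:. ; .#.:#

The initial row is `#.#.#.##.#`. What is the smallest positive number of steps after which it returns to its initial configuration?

#.#.#.##.#

1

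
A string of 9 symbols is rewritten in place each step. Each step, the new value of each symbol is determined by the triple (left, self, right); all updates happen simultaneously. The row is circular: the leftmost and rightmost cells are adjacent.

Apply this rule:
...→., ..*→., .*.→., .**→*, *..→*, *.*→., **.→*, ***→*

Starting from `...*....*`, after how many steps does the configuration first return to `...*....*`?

*...*....
.*...*...
..*...*..
...*...*.
....*...*
*....*...
.*....*..
..*....*.
...*....*

9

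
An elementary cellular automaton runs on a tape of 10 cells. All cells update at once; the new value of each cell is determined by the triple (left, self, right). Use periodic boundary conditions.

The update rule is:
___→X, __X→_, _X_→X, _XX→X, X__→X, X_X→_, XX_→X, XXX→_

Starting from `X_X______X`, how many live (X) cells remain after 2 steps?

step 1: X_XXXXXX_X
step 2: X_X____X_X
count of X: 4

4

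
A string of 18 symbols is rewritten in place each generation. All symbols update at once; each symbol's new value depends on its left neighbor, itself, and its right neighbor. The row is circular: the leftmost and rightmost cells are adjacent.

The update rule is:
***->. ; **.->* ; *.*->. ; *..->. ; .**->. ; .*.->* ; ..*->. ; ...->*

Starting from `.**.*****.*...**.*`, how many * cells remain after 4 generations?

..*.....*.*.*..*.*
..*.***.*.*.*..*.*
..*...*.*.*.*..*.*
..*.*.*.*.*.*..*.*
count of *: 8

8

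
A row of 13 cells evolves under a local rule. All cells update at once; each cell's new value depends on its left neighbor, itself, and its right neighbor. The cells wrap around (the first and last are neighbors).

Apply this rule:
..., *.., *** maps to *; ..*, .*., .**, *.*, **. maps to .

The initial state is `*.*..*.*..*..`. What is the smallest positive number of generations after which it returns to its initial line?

...*....*..*.
**..***..*..*
*.*..*.*..*..

3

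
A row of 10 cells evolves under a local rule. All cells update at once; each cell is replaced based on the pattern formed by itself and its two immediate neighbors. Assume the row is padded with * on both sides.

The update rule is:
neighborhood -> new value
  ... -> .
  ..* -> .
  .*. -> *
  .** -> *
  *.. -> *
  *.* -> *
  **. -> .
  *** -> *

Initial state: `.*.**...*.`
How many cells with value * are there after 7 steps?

****.*..**
***.***.**
**.***.***
*.***.****
.***.*****
***.******
**.*******
count of *: 9

9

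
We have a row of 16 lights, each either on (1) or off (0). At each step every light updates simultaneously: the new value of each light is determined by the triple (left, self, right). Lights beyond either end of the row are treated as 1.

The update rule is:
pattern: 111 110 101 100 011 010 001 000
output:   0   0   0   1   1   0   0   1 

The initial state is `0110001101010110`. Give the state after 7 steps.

0100001100111000

0101101000000100
0001000111110010
1100110100001000
0010100011100110
1000011010010100
0111010001000010
0100001100111000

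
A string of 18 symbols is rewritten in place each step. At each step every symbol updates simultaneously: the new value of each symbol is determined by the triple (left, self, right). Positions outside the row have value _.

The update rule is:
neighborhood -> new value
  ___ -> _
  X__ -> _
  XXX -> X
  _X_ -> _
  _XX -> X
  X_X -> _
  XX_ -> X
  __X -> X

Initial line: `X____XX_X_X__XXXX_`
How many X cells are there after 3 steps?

step 1: ____XXX_____XXXXX_
step 2: ___XXXX____XXXXXX_
step 3: __XXXXX___XXXXXXX_
count of X: 12

12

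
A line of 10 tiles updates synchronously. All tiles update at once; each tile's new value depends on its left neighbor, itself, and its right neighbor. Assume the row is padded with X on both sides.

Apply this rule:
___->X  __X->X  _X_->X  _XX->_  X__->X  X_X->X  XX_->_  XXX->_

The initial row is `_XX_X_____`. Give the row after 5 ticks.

X__XXXXXXX
_XX_______
X__XXXXXXX  (repeats tick 1; period 2)
tick 5: X__XXXXXXX

X__XXXXXXX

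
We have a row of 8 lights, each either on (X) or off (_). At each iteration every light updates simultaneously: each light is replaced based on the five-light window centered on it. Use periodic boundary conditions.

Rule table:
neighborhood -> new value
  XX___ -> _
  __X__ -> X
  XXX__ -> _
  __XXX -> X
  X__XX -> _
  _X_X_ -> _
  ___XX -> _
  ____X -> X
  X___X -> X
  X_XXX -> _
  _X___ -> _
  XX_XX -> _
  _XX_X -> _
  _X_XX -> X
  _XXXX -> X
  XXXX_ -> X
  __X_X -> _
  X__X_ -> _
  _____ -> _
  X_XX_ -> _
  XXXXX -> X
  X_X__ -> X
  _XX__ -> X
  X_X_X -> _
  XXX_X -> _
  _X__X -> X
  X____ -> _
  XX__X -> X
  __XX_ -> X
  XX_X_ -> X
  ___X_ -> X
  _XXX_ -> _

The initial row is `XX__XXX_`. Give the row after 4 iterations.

_XX_X___
_X_XX__X
__X_XX__
XX_X_X__

XX_X_X__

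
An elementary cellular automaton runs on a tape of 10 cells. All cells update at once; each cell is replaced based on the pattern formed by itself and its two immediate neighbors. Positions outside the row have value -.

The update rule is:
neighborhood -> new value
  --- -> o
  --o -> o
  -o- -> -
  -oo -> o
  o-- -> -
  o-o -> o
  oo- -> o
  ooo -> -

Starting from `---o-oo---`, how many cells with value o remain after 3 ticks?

6

ooo-ooo-oo
o-ooo-oooo
-oo-ooo--o
count of o: 6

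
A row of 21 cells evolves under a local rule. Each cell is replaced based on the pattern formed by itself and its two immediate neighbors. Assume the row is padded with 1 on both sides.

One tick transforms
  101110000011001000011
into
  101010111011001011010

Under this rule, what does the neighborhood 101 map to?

At position 1 the neighborhood is 101; the next row has 0 there.

0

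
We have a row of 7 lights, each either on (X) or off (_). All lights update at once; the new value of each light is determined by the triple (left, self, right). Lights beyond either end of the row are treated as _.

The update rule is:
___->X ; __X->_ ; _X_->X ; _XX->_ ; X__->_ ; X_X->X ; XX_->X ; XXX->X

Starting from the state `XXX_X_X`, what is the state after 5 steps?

X_X__XX

_XXXXXX
__XXXXX
X__XXXX
X___XXX
X_X__XX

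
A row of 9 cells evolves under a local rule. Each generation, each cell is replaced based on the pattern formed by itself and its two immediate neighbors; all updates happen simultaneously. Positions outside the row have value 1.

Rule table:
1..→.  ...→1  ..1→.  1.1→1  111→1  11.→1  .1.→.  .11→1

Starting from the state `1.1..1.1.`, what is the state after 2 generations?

11....1.1
11.11..11

11.11..11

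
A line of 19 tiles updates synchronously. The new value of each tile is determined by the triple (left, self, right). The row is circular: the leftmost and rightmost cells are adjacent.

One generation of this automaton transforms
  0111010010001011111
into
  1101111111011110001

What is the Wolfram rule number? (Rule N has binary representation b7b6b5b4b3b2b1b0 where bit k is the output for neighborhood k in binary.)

126

position 2: 111 → 0  (bit 7 = 0)
position 3: 110 → 1  (bit 6 = 1)
position 0: 101 → 1  (bit 5 = 1)
position 6: 100 → 1  (bit 4 = 1)
position 1: 011 → 1  (bit 3 = 1)
position 5: 010 → 1  (bit 2 = 1)
position 7: 001 → 1  (bit 1 = 1)
position 10: 000 → 0  (bit 0 = 0)
bits b7..b0 = 01111110 = 126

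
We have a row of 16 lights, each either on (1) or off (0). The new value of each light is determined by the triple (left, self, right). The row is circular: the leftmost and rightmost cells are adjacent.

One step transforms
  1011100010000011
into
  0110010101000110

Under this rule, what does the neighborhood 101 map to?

At position 1 the neighborhood is 101; the next row has 1 there.

1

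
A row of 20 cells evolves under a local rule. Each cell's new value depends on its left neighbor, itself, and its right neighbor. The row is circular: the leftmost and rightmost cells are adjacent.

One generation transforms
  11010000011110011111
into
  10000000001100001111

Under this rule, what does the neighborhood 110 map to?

0

At position 1 the neighborhood is 110; the next row has 0 there.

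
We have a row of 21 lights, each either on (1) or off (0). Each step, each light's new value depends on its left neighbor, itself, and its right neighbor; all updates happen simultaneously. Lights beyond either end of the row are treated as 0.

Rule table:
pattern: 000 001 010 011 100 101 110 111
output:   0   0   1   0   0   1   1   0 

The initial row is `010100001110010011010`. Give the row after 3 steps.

step 1: 011100000010010001110
step 2: 000100000010010000010
step 3: 000100000010010000010

000100000010010000010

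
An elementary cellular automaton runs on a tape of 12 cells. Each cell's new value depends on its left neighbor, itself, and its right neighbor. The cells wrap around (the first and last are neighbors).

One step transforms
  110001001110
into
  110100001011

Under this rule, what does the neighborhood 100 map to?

At position 2 the neighborhood is 100; the next row has 0 there.

0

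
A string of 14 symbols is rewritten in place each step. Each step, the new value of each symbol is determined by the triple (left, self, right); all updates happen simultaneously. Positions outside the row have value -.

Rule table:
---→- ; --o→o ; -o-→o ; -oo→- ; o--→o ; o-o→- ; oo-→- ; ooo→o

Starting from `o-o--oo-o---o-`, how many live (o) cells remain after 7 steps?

5

step 1: o-ooo---oo-ooo
step 2: o--o-o-o----o-
step 3: oooo-o-oo--ooo
step 4: -oo--o---oo-o-
step 5: o--oooo-o---oo
step 6: ooo-oo--oo-o--
step 7: -o----oo---oo-
count of o: 5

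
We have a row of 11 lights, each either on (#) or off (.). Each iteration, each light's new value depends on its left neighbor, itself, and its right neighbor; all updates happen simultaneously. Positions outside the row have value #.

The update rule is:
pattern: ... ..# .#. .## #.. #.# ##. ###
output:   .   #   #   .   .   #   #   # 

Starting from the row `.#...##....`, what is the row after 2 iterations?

##..#.#...#
##.####..#.

##.####..#.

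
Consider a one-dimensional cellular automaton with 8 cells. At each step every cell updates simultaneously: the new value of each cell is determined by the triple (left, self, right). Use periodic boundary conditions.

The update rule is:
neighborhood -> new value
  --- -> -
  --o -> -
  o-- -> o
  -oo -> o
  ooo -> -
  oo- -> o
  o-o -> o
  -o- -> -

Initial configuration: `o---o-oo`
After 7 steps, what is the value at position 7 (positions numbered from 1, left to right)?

oo---oo-
ooo--ooo
--oo-o--
--ooo-o-
--o-oo-o
o--oooo-
-o-o--oo
position 7 holds o

o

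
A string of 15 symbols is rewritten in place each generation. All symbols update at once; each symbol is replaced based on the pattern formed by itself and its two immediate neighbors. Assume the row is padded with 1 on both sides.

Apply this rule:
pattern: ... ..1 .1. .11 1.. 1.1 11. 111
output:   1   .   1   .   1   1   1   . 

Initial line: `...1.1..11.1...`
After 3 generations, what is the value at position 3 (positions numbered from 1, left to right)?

1

generation 1: 11.1111..11111.
generation 2: .11...11.....11
generation 3: 1.111..11111...
position 3 holds 1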